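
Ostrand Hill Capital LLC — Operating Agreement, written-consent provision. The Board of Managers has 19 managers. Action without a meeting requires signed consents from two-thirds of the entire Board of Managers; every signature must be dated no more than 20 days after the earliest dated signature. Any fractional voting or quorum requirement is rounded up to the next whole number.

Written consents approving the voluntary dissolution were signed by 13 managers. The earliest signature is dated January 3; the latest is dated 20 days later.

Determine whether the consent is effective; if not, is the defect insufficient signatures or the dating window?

Signatures required: two-thirds of 19 — 2/3 of 19 = 12.67, rounded up to 13, so 13 needed; 13 signed. Sufficient.
Dating window: the latest signature is 20 days after the earliest; the limit is 20 days. Within the window.

Effective — both the signature and dating-window requirements are satisfied.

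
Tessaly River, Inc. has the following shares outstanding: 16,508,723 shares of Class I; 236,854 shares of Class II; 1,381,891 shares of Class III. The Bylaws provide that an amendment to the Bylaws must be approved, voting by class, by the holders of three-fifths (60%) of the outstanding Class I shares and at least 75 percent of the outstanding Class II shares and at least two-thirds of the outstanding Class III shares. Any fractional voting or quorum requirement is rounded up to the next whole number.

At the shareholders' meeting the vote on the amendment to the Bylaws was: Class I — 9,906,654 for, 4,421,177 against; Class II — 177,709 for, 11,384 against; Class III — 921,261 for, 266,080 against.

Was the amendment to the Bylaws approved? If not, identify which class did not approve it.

Approved — every class gave the required vote.

Class I: 3/5 of 16508723 = 9905233.80, rounded up to 9905234; 9,905,234 required, 9,906,654 in favor — approved.
Class II: 3/4 of 236854 = 177640.50, rounded up to 177641; 177,641 required, 177,709 in favor — approved.
Class III: 2/3 of 1381891 = 921260.67, rounded up to 921261; 921,261 required, 921,261 in favor — approved.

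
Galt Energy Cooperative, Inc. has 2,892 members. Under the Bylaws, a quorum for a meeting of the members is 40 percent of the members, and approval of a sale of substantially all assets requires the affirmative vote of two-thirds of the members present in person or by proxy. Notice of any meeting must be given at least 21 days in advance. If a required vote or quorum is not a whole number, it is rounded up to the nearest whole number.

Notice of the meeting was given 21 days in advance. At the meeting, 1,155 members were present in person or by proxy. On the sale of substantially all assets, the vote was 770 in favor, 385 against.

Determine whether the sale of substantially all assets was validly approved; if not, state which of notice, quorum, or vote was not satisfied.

Invalid — quorum requirement not satisfied.

Notice: 21 days given; 21 required. Satisfied.
Quorum: 40% of 2,892 = 1,156.80, rounded up to 1,157; 1,155 present. Not satisfied.
Vote: requires two-thirds of those present (1,155); 2/3 of 1155 = 770, so 770 needed; 770 in favor. Satisfied.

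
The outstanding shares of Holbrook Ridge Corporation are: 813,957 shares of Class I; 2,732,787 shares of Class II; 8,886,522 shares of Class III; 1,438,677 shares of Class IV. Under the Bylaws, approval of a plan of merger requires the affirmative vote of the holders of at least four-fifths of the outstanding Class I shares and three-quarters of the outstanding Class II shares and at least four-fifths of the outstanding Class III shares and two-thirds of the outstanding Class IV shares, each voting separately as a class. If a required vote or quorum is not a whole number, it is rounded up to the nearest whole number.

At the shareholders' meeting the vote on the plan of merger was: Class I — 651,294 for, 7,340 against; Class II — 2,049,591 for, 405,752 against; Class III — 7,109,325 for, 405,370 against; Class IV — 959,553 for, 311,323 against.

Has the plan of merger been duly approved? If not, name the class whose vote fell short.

Class I: 4/5 of 813957 = 651165.60, rounded up to 651166; 651,166 required, 651,294 in favor — approved.
Class II: 3/4 of 2732787 = 2049590.25, rounded up to 2049591; 2,049,591 required, 2,049,591 in favor — approved.
Class III: 4/5 of 8886522 = 7109217.60, rounded up to 7109218; 7,109,218 required, 7,109,325 in favor — approved.
Class IV: 2/3 of 1438677 = 959118; 959,118 required, 959,553 in favor — approved.

Approved — every class gave the required vote.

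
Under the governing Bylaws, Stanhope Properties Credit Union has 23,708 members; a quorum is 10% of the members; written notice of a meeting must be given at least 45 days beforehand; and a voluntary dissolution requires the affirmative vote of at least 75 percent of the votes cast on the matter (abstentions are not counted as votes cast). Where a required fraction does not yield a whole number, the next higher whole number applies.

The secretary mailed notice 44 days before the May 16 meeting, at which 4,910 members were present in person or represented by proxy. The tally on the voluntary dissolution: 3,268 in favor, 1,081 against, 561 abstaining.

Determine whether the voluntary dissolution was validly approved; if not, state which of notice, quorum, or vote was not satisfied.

Invalid — notice requirement not satisfied.

Notice: 44 days given; 45 required. Not satisfied.
Quorum: 10% of 23,708 = 2,370.80, rounded up to 2,371; 4,910 present. Satisfied.
Vote: requires three-fourths of the votes cast (4,910 − 561 abstaining = 4,349); 3/4 of 4349 = 3261.75, rounded up to 3262, so 3,262 needed; 3,268 in favor. Satisfied.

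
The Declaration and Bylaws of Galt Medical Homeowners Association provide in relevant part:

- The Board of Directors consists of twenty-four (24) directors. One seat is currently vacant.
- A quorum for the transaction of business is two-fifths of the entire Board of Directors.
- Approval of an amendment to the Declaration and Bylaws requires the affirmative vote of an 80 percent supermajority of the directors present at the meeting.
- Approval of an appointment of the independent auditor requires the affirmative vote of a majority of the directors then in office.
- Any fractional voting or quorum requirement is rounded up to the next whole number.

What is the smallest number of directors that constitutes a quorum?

10

2/5 of 24 = 9.60, rounded up to 10.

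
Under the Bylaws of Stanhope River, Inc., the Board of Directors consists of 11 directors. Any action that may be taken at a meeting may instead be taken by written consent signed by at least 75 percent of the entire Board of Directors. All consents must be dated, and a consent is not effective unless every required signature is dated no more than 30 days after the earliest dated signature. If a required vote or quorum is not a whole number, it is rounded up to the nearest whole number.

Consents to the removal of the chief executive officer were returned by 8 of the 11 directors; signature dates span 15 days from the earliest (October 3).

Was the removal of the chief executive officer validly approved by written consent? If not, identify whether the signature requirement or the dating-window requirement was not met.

Signatures required: at least 75 percent of 11 — 3/4 of 11 = 8.25, rounded up to 9, so 9 needed; 8 signed. Insufficient.
Dating window: the latest signature is 15 days after the earliest; the limit is 30 days. Within the window.

Not effective — insufficient signatures.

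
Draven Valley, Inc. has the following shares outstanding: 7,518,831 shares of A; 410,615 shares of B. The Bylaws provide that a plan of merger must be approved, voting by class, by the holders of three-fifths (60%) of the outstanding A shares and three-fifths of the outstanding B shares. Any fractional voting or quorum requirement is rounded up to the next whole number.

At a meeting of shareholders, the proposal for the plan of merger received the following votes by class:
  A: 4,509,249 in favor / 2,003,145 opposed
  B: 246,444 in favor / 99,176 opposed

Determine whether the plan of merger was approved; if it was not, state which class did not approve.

A: 3/5 of 7518831 = 4511298.60, rounded up to 4511299; 4,511,299 required, 4,509,249 in favor — not approved.
B: 3/5 of 410615 = 246369; 246,369 required, 246,444 in favor — approved.

Not approved — the A shares did not give the required vote.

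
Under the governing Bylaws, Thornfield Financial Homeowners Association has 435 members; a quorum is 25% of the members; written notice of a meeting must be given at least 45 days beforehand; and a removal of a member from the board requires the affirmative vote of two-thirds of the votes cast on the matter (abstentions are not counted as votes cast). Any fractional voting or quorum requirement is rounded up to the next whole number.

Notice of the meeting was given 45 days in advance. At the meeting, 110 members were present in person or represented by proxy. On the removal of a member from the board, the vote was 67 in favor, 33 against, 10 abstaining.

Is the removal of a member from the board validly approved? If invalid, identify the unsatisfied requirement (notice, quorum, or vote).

Valid — all requirements satisfied.

Notice: 45 days given; 45 required. Satisfied.
Quorum: 25% of 435 = 108.75, rounded up to 109; 110 present. Satisfied.
Vote: requires two-thirds of the votes cast (110 − 10 abstaining = 100); 2/3 of 100 = 66.67, rounded up to 67, so 67 needed; 67 in favor. Satisfied.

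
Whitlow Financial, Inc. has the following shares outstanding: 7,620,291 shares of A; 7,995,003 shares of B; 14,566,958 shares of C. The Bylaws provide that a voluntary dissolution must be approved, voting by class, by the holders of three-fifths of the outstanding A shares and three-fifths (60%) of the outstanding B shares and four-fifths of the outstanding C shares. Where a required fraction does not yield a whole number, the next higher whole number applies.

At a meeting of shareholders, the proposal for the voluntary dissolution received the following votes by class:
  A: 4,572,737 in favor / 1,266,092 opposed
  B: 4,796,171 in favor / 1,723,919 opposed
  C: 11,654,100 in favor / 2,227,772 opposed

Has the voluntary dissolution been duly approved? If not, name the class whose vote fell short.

A: 3/5 of 7620291 = 4572174.60, rounded up to 4572175; 4,572,175 required, 4,572,737 in favor — approved.
B: 3/5 of 7995003 = 4797001.80, rounded up to 4797002; 4,797,002 required, 4,796,171 in favor — not approved.
C: 4/5 of 14566958 = 11653566.40, rounded up to 11653567; 11,653,567 required, 11,654,100 in favor — approved.

Not approved — the B shares did not give the required vote.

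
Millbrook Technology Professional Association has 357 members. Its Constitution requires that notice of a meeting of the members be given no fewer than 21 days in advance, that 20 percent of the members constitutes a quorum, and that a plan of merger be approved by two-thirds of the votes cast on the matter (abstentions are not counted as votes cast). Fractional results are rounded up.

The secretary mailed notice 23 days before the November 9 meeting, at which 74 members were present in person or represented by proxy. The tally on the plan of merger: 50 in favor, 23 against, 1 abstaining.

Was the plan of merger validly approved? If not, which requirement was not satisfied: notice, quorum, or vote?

Valid — all requirements satisfied.

Notice: 23 days given; 21 required. Satisfied.
Quorum: 20% of 357 = 71.40, rounded up to 72; 74 present. Satisfied.
Vote: requires two-thirds of the votes cast (74 − 1 abstaining = 73); 2/3 of 73 = 48.67, rounded up to 49, so 49 needed; 50 in favor. Satisfied.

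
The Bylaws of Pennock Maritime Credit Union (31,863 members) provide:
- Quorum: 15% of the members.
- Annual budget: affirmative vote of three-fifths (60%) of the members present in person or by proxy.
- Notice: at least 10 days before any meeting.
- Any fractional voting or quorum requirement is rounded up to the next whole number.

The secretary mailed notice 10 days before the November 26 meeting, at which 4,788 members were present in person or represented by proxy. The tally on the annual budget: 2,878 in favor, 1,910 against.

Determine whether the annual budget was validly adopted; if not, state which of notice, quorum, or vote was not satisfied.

Notice: 10 days given; 10 required. Satisfied.
Quorum: 15% of 31,863 = 4,779.45, rounded up to 4,780; 4,788 present. Satisfied.
Vote: requires three-fifths of those present (4,788); 3/5 of 4788 = 2872.80, rounded up to 2873, so 2,873 needed; 2,878 in favor. Satisfied.

Valid — all requirements satisfied.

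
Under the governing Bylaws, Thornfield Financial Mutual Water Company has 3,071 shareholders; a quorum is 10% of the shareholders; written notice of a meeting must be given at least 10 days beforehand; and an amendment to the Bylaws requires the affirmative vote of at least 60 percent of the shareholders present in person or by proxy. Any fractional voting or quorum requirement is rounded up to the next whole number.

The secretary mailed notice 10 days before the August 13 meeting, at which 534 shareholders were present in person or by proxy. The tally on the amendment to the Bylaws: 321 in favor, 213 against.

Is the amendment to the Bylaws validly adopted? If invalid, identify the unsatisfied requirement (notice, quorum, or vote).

Notice: 10 days given; 10 required. Satisfied.
Quorum: 10% of 3,071 = 307.10, rounded up to 308; 534 present. Satisfied.
Vote: requires three-fifths of those present (534); 3/5 of 534 = 320.40, rounded up to 321, so 321 needed; 321 in favor. Satisfied.

Valid — all requirements satisfied.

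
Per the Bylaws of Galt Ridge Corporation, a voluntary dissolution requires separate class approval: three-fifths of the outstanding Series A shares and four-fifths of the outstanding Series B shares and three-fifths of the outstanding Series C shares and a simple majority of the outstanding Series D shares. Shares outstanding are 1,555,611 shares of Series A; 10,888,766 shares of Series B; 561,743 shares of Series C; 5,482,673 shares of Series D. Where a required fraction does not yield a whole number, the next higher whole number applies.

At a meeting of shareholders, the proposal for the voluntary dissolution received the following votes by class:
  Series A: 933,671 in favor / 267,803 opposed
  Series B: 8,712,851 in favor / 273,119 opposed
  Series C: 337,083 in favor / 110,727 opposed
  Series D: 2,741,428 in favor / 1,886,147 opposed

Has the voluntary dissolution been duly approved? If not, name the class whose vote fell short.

Series A: 3/5 of 1555611 = 933366.60, rounded up to 933367; 933,367 required, 933,671 in favor — approved.
Series B: 4/5 of 10888766 = 8711012.80, rounded up to 8711013; 8,711,013 required, 8,712,851 in favor — approved.
Series C: 3/5 of 561743 = 337045.80, rounded up to 337046; 337,046 required, 337,083 in favor — approved.
Series D: a majority of 5482673 is 2741337; 2,741,337 required, 2,741,428 in favor — approved.

Approved — every class gave the required vote.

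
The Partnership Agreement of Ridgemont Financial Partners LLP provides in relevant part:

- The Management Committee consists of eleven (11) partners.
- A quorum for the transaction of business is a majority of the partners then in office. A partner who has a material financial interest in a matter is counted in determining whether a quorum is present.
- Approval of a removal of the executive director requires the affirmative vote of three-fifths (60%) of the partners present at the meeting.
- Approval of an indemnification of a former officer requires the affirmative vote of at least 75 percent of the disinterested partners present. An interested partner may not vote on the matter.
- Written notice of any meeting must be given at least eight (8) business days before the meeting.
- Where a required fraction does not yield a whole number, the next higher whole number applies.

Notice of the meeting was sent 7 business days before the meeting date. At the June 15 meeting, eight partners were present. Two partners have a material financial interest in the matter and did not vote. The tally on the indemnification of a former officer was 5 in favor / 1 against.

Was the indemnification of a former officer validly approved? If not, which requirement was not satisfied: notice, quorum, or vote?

Notice: 7 business days given; 8 required (7 < 8). Not satisfied.
Quorum: 8 present (interested partners count toward quorum); quorum is 6. Satisfied.
Vote: the indemnification of a former officer requires three-fourths of the disinterested partners present (8 − 2 = 6). 3/4 of 6 = 4.50, rounded up to 5, so 5 affirmative votes are needed; 5 voted in favor. Satisfied.

Invalid — notice requirement not satisfied.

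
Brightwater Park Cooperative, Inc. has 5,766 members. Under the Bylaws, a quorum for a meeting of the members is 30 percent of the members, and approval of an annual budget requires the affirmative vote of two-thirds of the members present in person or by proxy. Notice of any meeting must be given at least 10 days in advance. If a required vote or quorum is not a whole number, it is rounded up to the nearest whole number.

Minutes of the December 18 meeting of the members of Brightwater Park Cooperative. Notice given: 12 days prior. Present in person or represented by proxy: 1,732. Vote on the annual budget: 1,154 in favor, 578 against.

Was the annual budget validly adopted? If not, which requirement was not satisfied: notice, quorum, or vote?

Notice: 12 days given; 10 required. Satisfied.
Quorum: 30% of 5,766 = 1,729.80, rounded up to 1,730; 1,732 present. Satisfied.
Vote: requires two-thirds of those present (1,732); 2/3 of 1732 = 1154.67, rounded up to 1155, so 1,155 needed; 1,154 in favor. Not satisfied.

Invalid — vote requirement not satisfied.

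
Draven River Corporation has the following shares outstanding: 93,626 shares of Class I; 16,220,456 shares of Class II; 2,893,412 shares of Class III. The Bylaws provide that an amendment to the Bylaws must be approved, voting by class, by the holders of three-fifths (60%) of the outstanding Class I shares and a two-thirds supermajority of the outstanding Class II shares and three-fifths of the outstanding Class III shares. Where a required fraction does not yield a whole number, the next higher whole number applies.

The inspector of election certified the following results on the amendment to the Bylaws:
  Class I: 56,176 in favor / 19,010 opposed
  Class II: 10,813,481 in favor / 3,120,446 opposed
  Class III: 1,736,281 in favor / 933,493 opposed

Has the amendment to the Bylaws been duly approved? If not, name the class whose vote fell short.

Class I: 3/5 of 93626 = 56175.60, rounded up to 56176; 56,176 required, 56,176 in favor — approved.
Class II: 2/3 of 16220456 = 10813637.33, rounded up to 10813638; 10,813,638 required, 10,813,481 in favor — not approved.
Class III: 3/5 of 2893412 = 1736047.20, rounded up to 1736048; 1,736,048 required, 1,736,281 in favor — approved.

Not approved — the Class II shares did not give the required vote.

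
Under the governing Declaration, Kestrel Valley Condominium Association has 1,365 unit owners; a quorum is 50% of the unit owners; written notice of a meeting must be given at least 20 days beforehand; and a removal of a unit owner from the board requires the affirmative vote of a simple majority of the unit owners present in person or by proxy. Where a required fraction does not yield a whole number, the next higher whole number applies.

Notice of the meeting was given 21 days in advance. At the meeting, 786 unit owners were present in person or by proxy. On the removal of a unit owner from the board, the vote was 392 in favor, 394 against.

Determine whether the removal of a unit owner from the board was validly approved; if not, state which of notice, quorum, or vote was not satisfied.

Notice: 21 days given; 20 required. Satisfied.
Quorum: 50% of 1,365 = 682.50, rounded up to 683; 786 present. Satisfied.
Vote: requires a majority of those present (786); a majority of 786 is 394, so 394 needed; 392 in favor. Not satisfied.

Invalid — vote requirement not satisfied.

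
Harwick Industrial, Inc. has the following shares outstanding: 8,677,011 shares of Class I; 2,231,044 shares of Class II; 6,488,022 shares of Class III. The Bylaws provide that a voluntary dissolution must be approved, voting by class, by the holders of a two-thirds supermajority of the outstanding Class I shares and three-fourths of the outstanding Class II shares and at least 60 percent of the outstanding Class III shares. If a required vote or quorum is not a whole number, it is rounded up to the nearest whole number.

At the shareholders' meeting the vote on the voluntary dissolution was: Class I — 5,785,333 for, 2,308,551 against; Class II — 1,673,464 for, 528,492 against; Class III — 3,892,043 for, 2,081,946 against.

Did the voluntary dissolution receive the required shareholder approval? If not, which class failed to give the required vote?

Not approved — the Class III shares did not give the required vote.

Class I: 2/3 of 8677011 = 5784674; 5,784,674 required, 5,785,333 in favor — approved.
Class II: 3/4 of 2231044 = 1673283; 1,673,283 required, 1,673,464 in favor — approved.
Class III: 3/5 of 6488022 = 3892813.20, rounded up to 3892814; 3,892,814 required, 3,892,043 in favor — not approved.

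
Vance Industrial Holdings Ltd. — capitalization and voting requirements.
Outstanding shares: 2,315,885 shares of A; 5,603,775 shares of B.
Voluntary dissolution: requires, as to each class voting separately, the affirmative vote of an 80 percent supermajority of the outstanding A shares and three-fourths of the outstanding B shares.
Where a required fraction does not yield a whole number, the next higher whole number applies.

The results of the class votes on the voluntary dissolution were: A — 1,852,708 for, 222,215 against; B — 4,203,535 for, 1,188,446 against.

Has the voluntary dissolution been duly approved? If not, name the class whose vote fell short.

A: 4/5 of 2315885 = 1852708; 1,852,708 required, 1,852,708 in favor — approved.
B: 3/4 of 5603775 = 4202831.25, rounded up to 4202832; 4,202,832 required, 4,203,535 in favor — approved.

Approved — every class gave the required vote.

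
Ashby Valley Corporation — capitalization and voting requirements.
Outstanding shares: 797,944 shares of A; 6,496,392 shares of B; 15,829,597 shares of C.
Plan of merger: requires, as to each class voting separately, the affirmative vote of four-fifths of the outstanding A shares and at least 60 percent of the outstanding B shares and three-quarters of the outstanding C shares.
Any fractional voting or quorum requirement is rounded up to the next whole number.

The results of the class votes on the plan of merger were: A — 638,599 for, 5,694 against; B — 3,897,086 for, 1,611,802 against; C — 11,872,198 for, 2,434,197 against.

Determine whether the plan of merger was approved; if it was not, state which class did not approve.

Not approved — the B shares did not give the required vote.

A: 4/5 of 797944 = 638355.20, rounded up to 638356; 638,356 required, 638,599 in favor — approved.
B: 3/5 of 6496392 = 3897835.20, rounded up to 3897836; 3,897,836 required, 3,897,086 in favor — not approved.
C: 3/4 of 15829597 = 11872197.75, rounded up to 11872198; 11,872,198 required, 11,872,198 in favor — approved.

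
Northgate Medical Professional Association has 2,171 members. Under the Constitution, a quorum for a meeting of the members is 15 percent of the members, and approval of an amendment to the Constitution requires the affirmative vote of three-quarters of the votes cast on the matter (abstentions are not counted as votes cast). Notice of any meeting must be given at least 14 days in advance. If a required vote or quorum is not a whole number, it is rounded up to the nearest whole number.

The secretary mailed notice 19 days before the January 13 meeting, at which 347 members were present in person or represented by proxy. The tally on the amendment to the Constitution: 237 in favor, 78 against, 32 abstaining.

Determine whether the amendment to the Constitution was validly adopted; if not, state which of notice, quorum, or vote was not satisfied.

Notice: 19 days given; 14 required. Satisfied.
Quorum: 15% of 2,171 = 325.65, rounded up to 326; 347 present. Satisfied.
Vote: requires three-fourths of the votes cast (347 − 32 abstaining = 315); 3/4 of 315 = 236.25, rounded up to 237, so 237 needed; 237 in favor. Satisfied.

Valid — all requirements satisfied.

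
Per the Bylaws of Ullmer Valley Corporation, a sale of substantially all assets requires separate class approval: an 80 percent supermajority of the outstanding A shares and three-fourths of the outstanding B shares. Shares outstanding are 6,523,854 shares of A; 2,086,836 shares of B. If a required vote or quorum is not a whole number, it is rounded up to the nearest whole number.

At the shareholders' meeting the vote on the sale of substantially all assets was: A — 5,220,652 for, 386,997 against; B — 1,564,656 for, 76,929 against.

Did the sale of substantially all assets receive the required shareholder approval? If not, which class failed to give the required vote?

Not approved — the B shares did not give the required vote.

A: 4/5 of 6523854 = 5219083.20, rounded up to 5219084; 5,219,084 required, 5,220,652 in favor — approved.
B: 3/4 of 2086836 = 1565127; 1,565,127 required, 1,564,656 in favor — not approved.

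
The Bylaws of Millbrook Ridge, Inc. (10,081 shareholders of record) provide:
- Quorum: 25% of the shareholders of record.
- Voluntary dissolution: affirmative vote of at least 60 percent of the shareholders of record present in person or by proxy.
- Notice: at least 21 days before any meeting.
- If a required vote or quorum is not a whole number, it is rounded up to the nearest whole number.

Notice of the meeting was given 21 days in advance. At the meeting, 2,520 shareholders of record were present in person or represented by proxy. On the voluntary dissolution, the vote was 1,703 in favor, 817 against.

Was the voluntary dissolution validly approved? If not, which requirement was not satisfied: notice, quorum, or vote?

Notice: 21 days given; 21 required. Satisfied.
Quorum: 25% of 10,081 = 2,520.25, rounded up to 2,521; 2,520 present. Not satisfied.
Vote: requires three-fifths of those present (2,520); 3/5 of 2520 = 1512, so 1,512 needed; 1,703 in favor. Satisfied.

Invalid — quorum requirement not satisfied.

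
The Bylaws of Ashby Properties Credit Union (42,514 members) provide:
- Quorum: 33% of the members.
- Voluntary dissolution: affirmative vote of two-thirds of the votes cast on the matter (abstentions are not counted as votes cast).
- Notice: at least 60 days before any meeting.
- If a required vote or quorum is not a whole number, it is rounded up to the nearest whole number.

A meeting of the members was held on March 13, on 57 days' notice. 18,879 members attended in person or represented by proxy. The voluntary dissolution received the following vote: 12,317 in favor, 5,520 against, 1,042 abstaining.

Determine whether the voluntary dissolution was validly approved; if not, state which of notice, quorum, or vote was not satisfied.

Invalid — notice requirement not satisfied.

Notice: 57 days given; 60 required. Not satisfied.
Quorum: 33% of 42,514 = 14,029.62, rounded up to 14,030; 18,879 present. Satisfied.
Vote: requires two-thirds of the votes cast (18,879 − 1,042 abstaining = 17,837); 2/3 of 17837 = 11891.33, rounded up to 11892, so 11,892 needed; 12,317 in favor. Satisfied.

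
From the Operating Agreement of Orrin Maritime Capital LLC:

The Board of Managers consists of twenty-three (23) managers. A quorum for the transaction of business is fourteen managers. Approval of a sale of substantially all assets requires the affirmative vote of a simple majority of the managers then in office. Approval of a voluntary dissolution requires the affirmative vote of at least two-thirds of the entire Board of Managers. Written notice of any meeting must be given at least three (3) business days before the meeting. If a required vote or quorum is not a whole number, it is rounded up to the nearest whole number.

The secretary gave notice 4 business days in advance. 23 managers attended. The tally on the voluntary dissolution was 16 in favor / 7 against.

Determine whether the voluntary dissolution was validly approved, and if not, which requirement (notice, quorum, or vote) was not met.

Notice: 4 business days given; 3 required (4 ≥ 3). Satisfied.
Quorum: 23 present; quorum is 14. Satisfied.
Vote: the voluntary dissolution requires two-thirds of the entire Board of Managers (23). 2/3 of 23 = 15.33, rounded up to 16, so 16 affirmative votes are needed; 16 voted in favor. Satisfied.

Valid — all requirements satisfied.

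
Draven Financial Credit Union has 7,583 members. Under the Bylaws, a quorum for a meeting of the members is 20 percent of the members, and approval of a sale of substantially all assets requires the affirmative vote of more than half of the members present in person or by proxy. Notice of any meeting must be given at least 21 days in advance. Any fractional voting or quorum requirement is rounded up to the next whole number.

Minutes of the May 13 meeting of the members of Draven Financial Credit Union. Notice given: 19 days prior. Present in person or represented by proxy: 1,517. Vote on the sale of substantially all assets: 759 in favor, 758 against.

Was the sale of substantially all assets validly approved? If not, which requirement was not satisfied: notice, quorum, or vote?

Notice: 19 days given; 21 required. Not satisfied.
Quorum: 20% of 7,583 = 1,516.60, rounded up to 1,517; 1,517 present. Satisfied.
Vote: requires a majority of those present (1,517); a majority of 1517 is 759, so 759 needed; 759 in favor. Satisfied.

Invalid — notice requirement not satisfied.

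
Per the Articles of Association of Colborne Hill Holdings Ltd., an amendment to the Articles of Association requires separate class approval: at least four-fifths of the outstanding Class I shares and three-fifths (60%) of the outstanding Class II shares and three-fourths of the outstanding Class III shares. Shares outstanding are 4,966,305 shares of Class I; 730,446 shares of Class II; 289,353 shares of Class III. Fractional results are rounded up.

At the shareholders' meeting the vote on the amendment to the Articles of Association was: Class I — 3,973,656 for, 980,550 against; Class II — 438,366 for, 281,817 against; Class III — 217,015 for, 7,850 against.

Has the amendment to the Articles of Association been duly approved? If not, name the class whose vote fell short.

Class I: 4/5 of 4966305 = 3973044; 3,973,044 required, 3,973,656 in favor — approved.
Class II: 3/5 of 730446 = 438267.60, rounded up to 438268; 438,268 required, 438,366 in favor — approved.
Class III: 3/4 of 289353 = 217014.75, rounded up to 217015; 217,015 required, 217,015 in favor — approved.

Approved — every class gave the required vote.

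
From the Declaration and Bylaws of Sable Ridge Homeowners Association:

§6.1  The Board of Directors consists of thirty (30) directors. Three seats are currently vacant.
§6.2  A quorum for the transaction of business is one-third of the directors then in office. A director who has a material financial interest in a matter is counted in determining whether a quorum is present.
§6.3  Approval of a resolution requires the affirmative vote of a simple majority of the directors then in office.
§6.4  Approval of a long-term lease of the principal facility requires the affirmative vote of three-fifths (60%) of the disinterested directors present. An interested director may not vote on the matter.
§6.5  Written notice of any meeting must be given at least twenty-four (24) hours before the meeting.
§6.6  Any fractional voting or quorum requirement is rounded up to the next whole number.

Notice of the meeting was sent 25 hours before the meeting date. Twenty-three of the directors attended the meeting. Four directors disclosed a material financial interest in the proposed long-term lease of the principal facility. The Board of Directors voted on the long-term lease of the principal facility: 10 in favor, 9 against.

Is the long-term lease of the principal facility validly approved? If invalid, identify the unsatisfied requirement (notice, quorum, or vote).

Notice: 25 hours given; 24 required (25 ≥ 24). Satisfied.
Quorum: 23 present (interested directors count toward quorum); quorum is 9. Satisfied.
Vote: the long-term lease of the principal facility requires three-fifths of the disinterested directors present (23 − 4 = 19). 3/5 of 19 = 11.40, rounded up to 12, so 12 affirmative votes are needed; 10 voted in favor. Not satisfied.

Invalid — vote requirement not satisfied.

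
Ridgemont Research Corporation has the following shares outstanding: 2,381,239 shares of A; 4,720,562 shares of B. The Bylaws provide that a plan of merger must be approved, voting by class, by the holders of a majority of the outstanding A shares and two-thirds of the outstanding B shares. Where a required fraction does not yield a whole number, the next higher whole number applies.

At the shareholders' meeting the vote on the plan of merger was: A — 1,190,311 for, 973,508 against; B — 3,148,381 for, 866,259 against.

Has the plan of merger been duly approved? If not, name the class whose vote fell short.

Not approved — the A shares did not give the required vote.

A: a majority of 2381239 is 1190620; 1,190,620 required, 1,190,311 in favor — not approved.
B: 2/3 of 4720562 = 3147041.33, rounded up to 3147042; 3,147,042 required, 3,148,381 in favor — approved.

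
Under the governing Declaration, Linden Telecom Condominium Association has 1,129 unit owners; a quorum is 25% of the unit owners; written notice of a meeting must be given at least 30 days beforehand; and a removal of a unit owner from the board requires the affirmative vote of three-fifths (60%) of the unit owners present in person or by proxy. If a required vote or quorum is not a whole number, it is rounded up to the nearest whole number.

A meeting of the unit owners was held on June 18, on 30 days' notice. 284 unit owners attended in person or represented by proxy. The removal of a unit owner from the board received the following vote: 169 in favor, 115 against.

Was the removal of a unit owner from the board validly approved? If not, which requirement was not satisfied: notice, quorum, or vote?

Invalid — vote requirement not satisfied.

Notice: 30 days given; 30 required. Satisfied.
Quorum: 25% of 1,129 = 282.25, rounded up to 283; 284 present. Satisfied.
Vote: requires three-fifths of those present (284); 3/5 of 284 = 170.40, rounded up to 171, so 171 needed; 169 in favor. Not satisfied.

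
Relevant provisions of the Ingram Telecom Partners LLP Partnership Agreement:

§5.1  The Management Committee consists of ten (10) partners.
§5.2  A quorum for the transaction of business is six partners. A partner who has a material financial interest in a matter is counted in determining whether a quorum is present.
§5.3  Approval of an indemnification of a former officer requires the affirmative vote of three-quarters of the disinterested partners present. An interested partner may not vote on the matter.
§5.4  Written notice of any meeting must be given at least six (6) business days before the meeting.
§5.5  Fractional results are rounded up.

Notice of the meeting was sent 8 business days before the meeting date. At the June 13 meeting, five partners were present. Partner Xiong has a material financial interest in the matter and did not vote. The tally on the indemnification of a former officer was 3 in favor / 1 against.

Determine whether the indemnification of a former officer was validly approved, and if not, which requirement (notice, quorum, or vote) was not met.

Invalid — quorum requirement not satisfied.

Notice: 8 business days given; 6 required (8 ≥ 6). Satisfied.
Quorum: 5 present (interested partners count toward quorum); quorum is 6. Not satisfied.
Vote: the indemnification of a former officer requires three-fourths of the disinterested partners present (5 − 1 = 4). 3/4 of 4 = 3, so 3 affirmative votes are needed; 3 voted in favor. Satisfied. (Moot — without a quorum no business can be validly transacted.)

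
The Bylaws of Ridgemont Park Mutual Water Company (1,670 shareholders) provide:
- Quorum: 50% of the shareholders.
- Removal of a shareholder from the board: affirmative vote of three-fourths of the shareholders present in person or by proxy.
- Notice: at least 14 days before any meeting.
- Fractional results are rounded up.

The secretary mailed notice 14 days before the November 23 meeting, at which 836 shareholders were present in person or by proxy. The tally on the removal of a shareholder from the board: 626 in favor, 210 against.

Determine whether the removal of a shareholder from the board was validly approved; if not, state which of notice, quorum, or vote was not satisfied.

Invalid — vote requirement not satisfied.

Notice: 14 days given; 14 required. Satisfied.
Quorum: 50% of 1,670 = 835; 836 present. Satisfied.
Vote: requires three-fourths of those present (836); 3/4 of 836 = 627, so 627 needed; 626 in favor. Not satisfied.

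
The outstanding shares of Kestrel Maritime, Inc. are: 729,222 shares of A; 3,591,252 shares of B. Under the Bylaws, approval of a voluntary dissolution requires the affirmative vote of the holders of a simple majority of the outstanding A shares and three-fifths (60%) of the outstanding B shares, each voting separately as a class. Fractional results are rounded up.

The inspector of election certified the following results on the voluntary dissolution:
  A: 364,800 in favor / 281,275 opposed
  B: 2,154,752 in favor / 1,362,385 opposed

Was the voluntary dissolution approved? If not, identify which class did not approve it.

A: a majority of 729222 is 364612; 364,612 required, 364,800 in favor — approved.
B: 3/5 of 3591252 = 2154751.20, rounded up to 2154752; 2,154,752 required, 2,154,752 in favor — approved.

Approved — every class gave the required vote.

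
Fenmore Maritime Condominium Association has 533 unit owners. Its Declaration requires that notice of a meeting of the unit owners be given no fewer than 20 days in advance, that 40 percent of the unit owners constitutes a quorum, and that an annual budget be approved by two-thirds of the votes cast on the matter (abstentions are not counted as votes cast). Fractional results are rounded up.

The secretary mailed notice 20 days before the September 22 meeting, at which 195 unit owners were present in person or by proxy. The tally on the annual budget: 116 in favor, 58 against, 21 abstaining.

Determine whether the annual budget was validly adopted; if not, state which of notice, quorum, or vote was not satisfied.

Invalid — quorum requirement not satisfied.

Notice: 20 days given; 20 required. Satisfied.
Quorum: 40% of 533 = 213.20, rounded up to 214; 195 present. Not satisfied.
Vote: requires two-thirds of the votes cast (195 − 21 abstaining = 174); 2/3 of 174 = 116, so 116 needed; 116 in favor. Satisfied.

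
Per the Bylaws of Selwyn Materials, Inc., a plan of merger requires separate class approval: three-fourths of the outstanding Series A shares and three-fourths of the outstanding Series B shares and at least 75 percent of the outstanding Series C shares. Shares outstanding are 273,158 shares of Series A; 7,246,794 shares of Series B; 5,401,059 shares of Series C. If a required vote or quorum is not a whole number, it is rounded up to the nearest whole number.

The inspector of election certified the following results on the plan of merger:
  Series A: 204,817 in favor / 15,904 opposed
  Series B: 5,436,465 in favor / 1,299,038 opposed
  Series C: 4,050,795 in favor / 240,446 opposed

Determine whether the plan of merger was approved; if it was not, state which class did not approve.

Not approved — the Series A shares did not give the required vote.

Series A: 3/4 of 273158 = 204868.50, rounded up to 204869; 204,869 required, 204,817 in favor — not approved.
Series B: 3/4 of 7246794 = 5435095.50, rounded up to 5435096; 5,435,096 required, 5,436,465 in favor — approved.
Series C: 3/4 of 5401059 = 4050794.25, rounded up to 4050795; 4,050,795 required, 4,050,795 in favor — approved.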